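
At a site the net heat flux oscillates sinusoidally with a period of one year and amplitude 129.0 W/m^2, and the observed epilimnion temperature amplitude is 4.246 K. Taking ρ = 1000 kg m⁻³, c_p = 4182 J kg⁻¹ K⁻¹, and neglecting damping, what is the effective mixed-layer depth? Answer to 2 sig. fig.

36 m

ω = 2π / 3.15×10^7 s = 1.99×10^-7 s⁻¹.
Required C = F₀ / (A ω) = 129.0 / (4.246 × 1.99×10^-7) = 1.52×10^8 J/(m²·K).
D = C / (ρ c_p) = 1.52×10^8 / (1000 × 4182) = 36.5 m.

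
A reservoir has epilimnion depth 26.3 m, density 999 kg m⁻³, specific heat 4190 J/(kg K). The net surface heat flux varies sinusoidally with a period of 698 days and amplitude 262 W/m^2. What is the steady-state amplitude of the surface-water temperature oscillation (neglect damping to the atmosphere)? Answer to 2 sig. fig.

Areal heat capacity C = ρ c_p D = 999 × 4190 × 26.3 = 1.10×10^8 J/(m^2 K).
Angular frequency ω = 2π / T = 2π / 6.03×10^7 s = 1.04×10^-7 s⁻¹.
Cω = 1.10×10^8 × 1.04×10^-7 = 11.5 W/(m²·K).
Amplitude A = F₀ / (Cω) = 262 / 11.5 = 22.8 K.

23 K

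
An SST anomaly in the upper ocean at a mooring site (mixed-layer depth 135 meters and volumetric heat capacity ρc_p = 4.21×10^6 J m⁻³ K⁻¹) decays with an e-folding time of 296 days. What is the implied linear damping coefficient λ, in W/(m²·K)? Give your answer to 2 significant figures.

22

Areal heat capacity C = ρc_p × D = 4.21×10^6 × 135 = 5.68×10^8 J m⁻² K⁻¹.
τ = 296 days = 2.56×10^7 s.
λ = C / τ = 5.68×10^8 / 2.56×10^7 = 22.2 W/(m²·K).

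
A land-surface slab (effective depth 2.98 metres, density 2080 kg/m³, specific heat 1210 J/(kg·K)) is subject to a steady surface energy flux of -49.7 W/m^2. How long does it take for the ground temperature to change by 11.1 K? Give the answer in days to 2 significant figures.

19 days

Areal heat capacity C = ρ c_p D = 2080 × 1210 × 2.98 = 7.50×10^6 J/(m²·K).
Time required: Δt = C ΔT / F = 7.50×10^6 × -11.1 / -49.7 = 1.68×10^6 s.
In days: 1.68×10^6 s / (86400 s/day) = 19.4 days.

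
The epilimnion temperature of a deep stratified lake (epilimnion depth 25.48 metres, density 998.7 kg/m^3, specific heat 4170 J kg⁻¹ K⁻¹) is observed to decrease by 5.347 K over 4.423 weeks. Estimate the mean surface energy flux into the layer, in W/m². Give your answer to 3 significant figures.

Areal heat capacity C = ρ c_p D = 998.7 × 4170 × 25.48 = 1.06×10^8 J m⁻² K⁻¹.
Required heat per unit area: Q = C ΔT = 1.06×10^8 × -5.347 = -5.67×10^8 J/m².
Flux F = Q / Δt = -5.67×10^8 / 2.68×10^6 s = -212 W/m².

-212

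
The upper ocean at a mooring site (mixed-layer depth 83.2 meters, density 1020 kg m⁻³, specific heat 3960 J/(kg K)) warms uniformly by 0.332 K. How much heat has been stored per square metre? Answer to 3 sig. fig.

1.12×10^8

Areal heat capacity C = ρ c_p D = 1020 × 3960 × 83.2 = 3.36×10^8 J/(m²·K).
ΔQ = C ΔT = 3.36×10^8 × 0.332 = 1.12×10^8 J/m².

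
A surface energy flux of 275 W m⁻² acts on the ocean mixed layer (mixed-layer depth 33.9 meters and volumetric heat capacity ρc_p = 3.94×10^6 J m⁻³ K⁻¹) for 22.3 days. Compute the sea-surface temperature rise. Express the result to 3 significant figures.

3.97 K

Areal heat capacity C = ρc_p × D = 3.94×10^6 × 33.9 = 1.34×10^8 J/(m²·K).
Net heat input Q = F Δt = 275 × (22.3 days × 86400 s/day) = 5.30×10^8 J/m².
ΔT = Q / C = 5.30×10^8 / 1.34×10^8 = 3.97 K.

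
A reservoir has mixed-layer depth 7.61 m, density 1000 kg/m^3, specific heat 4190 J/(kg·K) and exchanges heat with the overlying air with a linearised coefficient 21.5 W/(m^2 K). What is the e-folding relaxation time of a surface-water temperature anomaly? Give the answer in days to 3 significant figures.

Areal heat capacity C = ρ c_p D = 1000 × 4190 × 7.61 = 3.19×10^7 J/(m²·K).
Relaxation time τ = C / λ = 3.19×10^7 / 21.5 = 1.48×10^6 s.
In days: 1.48×10^6 s / (86400 s/day) = 17.2 days.

17.2 days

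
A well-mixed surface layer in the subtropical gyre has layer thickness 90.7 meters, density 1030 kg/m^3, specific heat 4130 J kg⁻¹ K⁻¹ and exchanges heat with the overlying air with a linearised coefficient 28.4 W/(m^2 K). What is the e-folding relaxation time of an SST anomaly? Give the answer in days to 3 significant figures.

157 days

Areal heat capacity C = ρ c_p D = 1030 × 4130 × 90.7 = 3.86×10^8 J m⁻² K⁻¹.
Relaxation time τ = C / λ = 3.86×10^8 / 28.4 = 1.36×10^7 s.
In days: 1.36×10^7 s / (86400 s/day) = 157 days.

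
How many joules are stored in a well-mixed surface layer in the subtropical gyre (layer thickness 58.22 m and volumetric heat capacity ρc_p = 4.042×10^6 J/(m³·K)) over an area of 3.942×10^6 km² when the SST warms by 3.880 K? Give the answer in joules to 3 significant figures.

Areal heat capacity C = ρc_p × D = 4.042×10^6 × 58.22 = 2.35×10^8 J/(m^2 K).
Heat per unit area: q = C ΔT = 2.35×10^8 × 3.880 = 9.13×10^8 J/m².
Total heat: Q = q × A = 9.13×10^8 × (3.942×10^6 × 10⁶ m²) = 3.60×10^21 J.

3.60×10^21 J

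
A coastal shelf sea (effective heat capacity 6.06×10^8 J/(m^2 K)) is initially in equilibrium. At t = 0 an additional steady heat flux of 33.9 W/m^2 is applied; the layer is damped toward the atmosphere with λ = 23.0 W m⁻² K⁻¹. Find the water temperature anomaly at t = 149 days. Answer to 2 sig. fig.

0.57 K

Areal heat capacity C = 6.06×10^8 J/(m^2 K) (given).
τ = C / λ = 6.06×10^8 / 23.0 = 2.63×10^7 s.
Equilibrium anomaly ΔT_eq = F / λ = 33.9 / 23.0 = 1.47 K.
t = 149 days = 1.29×10^7 s, so t/τ = 0.489.
ΔT(t) = ΔT_eq (1 − e^(−t/τ)) = 1.47 × (1 − e^−0.489) = 0.570 K.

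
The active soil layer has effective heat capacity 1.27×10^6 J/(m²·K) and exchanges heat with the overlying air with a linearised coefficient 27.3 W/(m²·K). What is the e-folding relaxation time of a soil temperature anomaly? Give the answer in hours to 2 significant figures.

13 hours

Areal heat capacity C = 1.27×10^6 J/(m²·K) (given).
Relaxation time τ = C / λ = 1.27×10^6 / 27.3 = 46500 s.
In hours: 46500 s / (3600 s/hour) = 12.9 hours.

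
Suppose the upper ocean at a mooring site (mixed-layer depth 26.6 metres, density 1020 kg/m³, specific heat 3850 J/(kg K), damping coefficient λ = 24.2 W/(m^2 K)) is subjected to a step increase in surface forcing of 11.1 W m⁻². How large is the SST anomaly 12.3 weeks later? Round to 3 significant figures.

Areal heat capacity C = ρ c_p D = 1020 × 3850 × 26.6 = 1.04×10^8 J m⁻² K⁻¹.
τ = C / λ = 1.04×10^8 / 24.2 = 4.32×10^6 s.
Equilibrium anomaly ΔT_eq = F / λ = 11.1 / 24.2 = 0.459 K.
t = 12.3 weeks = 7.44×10^6 s, so t/τ = 1.72.
ΔT(t) = ΔT_eq (1 − e^(−t/τ)) = 0.459 × (1 − e^−1.72) = 0.377 K.

0.377 K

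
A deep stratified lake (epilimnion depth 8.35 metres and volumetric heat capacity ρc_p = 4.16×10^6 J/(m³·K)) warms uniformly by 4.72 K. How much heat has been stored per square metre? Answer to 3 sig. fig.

Areal heat capacity C = ρc_p × D = 4.16×10^6 × 8.35 = 3.47×10^7 J/(m²·K).
ΔQ = C ΔT = 3.47×10^7 × 4.72 = 1.64×10^8 J/m².

1.64×10^8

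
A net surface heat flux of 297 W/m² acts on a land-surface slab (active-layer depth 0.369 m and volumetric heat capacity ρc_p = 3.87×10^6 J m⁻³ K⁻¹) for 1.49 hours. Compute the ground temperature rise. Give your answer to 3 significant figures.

1.12 K

Areal heat capacity C = ρc_p × D = 3.87×10^6 × 0.369 = 1.43×10^6 J m⁻² K⁻¹.
Net heat input Q = F Δt = 297 × (1.49 hours × 3600 s/hour) = 1.59×10^6 J/m².
ΔT = Q / C = 1.59×10^6 / 1.43×10^6 = 1.12 K.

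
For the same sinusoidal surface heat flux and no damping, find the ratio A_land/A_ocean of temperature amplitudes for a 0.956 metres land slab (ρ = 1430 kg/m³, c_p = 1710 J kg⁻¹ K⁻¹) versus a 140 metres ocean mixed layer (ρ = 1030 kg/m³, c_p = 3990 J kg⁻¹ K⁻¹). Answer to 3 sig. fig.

246

C_ocean = 1030 × 3990 × 140 = 5.75×10^8 J/(m²·K).
C_land = 1430 × 1710 × 0.956 = 2.34×10^6 J/(m²·K).
Undamped amplitude ∝ 1/C, so A_land/A_ocean = C_ocean/C_land = 246.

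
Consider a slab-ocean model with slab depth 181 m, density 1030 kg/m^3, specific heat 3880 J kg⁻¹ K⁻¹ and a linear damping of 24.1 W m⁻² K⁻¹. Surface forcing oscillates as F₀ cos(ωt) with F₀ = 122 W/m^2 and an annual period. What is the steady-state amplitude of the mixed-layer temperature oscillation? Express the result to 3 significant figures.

0.835 K

Areal heat capacity C = ρ c_p D = 1030 × 3880 × 181 = 7.23×10^8 J/(m²·K).
Angular frequency ω = 2π / T = 2π / 3.15×10^7 s = 1.99×10^-7 s⁻¹.
√((Cω)² + λ²) = √((144)² + 24.1²) = 146 W/(m²·K).
Amplitude A = F₀ / √((Cω)²+λ²) = 122 / 146 = 0.835 K.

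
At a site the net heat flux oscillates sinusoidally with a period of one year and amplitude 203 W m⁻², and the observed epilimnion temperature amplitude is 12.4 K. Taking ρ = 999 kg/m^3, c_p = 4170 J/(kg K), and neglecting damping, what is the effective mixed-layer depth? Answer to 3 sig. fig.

ω = 2π / 3.15×10^7 s = 1.99×10^-7 s⁻¹.
Required C = F₀ / (A ω) = 203 / (12.4 × 1.99×10^-7) = 8.22×10^7 J/(m²·K).
D = C / (ρ c_p) = 8.22×10^7 / (999 × 4170) = 19.7 m.

19.7 m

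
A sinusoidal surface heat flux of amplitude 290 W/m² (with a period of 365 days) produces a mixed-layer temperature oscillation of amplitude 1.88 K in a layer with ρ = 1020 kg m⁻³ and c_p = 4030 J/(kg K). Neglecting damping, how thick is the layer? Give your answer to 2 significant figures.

190 m

ω = 2π / 3.15×10^7 s = 1.99×10^-7 s⁻¹.
Required C = F₀ / (A ω) = 290 / (1.88 × 1.99×10^-7) = 7.74×10^8 J/(m²·K).
D = C / (ρ c_p) = 7.74×10^8 / (1020 × 4030) = 188 m.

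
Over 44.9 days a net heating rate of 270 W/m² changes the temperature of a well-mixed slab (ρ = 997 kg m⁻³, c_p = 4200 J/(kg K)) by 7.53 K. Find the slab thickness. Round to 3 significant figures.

Heat input Q = F Δt = 270 × 3.88×10^6 s = 1.05×10^9 J/m².
Required areal heat capacity C = Q / ΔT = 1.39×10^8 J/(m²·K).
Depth D = C / (ρ c_p) = 1.39×10^8 / (997 × 4200) = 33.2 m.

33.2 m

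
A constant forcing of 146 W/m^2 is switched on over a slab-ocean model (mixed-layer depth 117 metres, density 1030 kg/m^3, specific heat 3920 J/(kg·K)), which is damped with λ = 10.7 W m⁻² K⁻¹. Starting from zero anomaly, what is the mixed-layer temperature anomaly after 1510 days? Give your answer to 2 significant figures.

13 K

Areal heat capacity C = ρ c_p D = 1030 × 3920 × 117 = 4.72×10^8 J/(m²·K).
τ = C / λ = 4.72×10^8 / 10.7 = 4.41×10^7 s.
Equilibrium anomaly ΔT_eq = F / λ = 146 / 10.7 = 13.6 K.
t = 1510 days = 1.30×10^8 s, so t/τ = 2.96.
ΔT(t) = ΔT_eq (1 − e^(−t/τ)) = 13.6 × (1 − e^−2.96) = 12.9 K.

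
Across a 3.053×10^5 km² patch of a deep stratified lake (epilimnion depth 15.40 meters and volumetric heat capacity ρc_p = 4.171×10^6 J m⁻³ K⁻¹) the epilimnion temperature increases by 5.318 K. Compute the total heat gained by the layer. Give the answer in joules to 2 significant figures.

Areal heat capacity C = ρc_p × D = 4.171×10^6 × 15.40 = 6.42×10^7 J/(m²·K).
Heat per unit area: q = C ΔT = 6.42×10^7 × 5.318 = 3.42×10^8 J/m².
Total heat: Q = q × A = 3.42×10^8 × (3.053×10^5 × 10⁶ m²) = 1.04×10^20 J.

1.0×10^20 J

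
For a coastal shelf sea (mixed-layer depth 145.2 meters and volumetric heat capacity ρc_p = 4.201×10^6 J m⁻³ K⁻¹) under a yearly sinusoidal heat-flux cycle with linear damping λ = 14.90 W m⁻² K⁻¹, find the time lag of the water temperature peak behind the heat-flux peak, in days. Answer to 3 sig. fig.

Areal heat capacity C = ρc_p × D = 4.201×10^6 × 145.2 = 6.10×10^8 J/(m^2 K).
ω = 2π / 3.15×10^7 s = 1.99×10^-7 s⁻¹.
Phase lag φ = arctan(Cω/λ) = arctan(122/14.90) = 1.45 rad.
Time lag = φ / ω = 1.45 / 1.99×10^-7 = 7.27×10^6 s = 84.2 days.

84.2 days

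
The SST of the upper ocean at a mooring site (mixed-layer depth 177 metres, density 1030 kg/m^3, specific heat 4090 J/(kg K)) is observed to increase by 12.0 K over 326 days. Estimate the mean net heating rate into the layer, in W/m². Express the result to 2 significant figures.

320

Areal heat capacity C = ρ c_p D = 1030 × 4090 × 177 = 7.46×10^8 J m⁻² K⁻¹.
Required heat per unit area: Q = C ΔT = 7.46×10^8 × 12.0 = 8.95×10^9 J/m².
Flux F = Q / Δt = 8.95×10^9 / 2.82×10^7 s = 318 W/m².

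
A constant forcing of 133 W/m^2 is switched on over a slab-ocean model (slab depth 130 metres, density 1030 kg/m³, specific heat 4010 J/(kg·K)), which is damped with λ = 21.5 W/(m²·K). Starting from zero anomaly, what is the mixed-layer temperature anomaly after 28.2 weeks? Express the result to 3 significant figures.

Areal heat capacity C = ρ c_p D = 1030 × 4010 × 130 = 5.37×10^8 J/(m²·K).
τ = C / λ = 5.37×10^8 / 21.5 = 2.50×10^7 s.
Equilibrium anomaly ΔT_eq = F / λ = 133 / 21.5 = 6.19 K.
t = 28.2 weeks = 1.71×10^7 s, so t/τ = 0.683.
ΔT(t) = ΔT_eq (1 − e^(−t/τ)) = 6.19 × (1 − e^−0.683) = 3.06 K.

3.06 K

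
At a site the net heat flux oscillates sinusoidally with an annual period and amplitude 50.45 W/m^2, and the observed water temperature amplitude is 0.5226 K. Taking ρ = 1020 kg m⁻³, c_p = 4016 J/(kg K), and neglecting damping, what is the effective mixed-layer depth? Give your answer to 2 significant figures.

ω = 2π / 3.15×10^7 s = 1.99×10^-7 s⁻¹.
Required C = F₀ / (A ω) = 50.45 / (0.5226 × 1.99×10^-7) = 4.85×10^8 J/(m²·K).
D = C / (ρ c_p) = 4.85×10^8 / (1020 × 4016) = 118 m.

120 m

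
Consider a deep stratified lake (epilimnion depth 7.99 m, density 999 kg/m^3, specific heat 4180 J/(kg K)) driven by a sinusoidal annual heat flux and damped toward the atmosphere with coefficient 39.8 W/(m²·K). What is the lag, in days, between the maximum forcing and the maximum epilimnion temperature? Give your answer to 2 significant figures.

Areal heat capacity C = ρ c_p D = 999 × 4180 × 7.99 = 3.34×10^7 J m⁻² K⁻¹.
ω = 2π / 3.15×10^7 s = 1.99×10^-7 s⁻¹.
Phase lag φ = arctan(Cω/λ) = arctan(6.65/39.8) = 0.165 rad.
Time lag = φ / ω = 0.165 / 1.99×10^-7 = 8.31×10^5 s = 9.61 days.

9.6 days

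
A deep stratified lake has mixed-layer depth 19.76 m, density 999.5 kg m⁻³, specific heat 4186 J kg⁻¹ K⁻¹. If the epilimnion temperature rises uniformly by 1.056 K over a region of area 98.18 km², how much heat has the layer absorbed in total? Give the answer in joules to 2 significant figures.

8.6×10^15 J

Areal heat capacity C = ρ c_p D = 999.5 × 4186 × 19.76 = 8.27×10^7 J/(m²·K).
Heat per unit area: q = C ΔT = 8.27×10^7 × 1.056 = 8.73×10^7 J/m².
Total heat: Q = q × A = 8.73×10^7 × (98.18 × 10⁶ m²) = 8.57×10^15 J.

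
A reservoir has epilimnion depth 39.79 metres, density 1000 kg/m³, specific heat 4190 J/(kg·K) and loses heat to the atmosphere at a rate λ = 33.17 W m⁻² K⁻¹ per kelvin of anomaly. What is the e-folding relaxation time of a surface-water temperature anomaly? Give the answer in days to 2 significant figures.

Areal heat capacity C = ρ c_p D = 1000 × 4190 × 39.79 = 1.67×10^8 J/(m^2 K).
Relaxation time τ = C / λ = 1.67×10^8 / 33.17 = 5.03×10^6 s.
In days: 5.03×10^6 s / (86400 s/day) = 58.2 days.

58 days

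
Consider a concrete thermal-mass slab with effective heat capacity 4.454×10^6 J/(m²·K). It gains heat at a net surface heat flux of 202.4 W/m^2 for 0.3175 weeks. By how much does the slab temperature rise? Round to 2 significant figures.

Areal heat capacity C = 4.454×10^6 J/(m²·K) (given).
Net heat input Q = F Δt = 202.4 × (0.3175 weeks × 6.048×10^5 s/week) = 3.89×10^7 J/m².
ΔT = Q / C = 3.89×10^7 / 4.45×10^6 = 8.73 K.

8.7 K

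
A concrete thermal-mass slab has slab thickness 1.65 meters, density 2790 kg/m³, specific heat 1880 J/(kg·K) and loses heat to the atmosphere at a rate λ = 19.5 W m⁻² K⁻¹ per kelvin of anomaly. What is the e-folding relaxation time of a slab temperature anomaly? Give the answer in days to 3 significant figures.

Areal heat capacity C = ρ c_p D = 2790 × 1880 × 1.65 = 8.65×10^6 J/(m²·K).
Relaxation time τ = C / λ = 8.65×10^6 / 19.5 = 4.44×10^5 s.
In days: 4.44×10^5 s / (86400 s/day) = 5.14 days.

5.14 days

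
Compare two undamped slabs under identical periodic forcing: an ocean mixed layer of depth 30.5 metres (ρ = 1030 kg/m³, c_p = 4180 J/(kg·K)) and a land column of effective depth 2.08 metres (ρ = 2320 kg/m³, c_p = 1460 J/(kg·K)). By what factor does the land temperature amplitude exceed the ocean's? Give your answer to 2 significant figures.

19

C_ocean = 1030 × 4180 × 30.5 = 1.31×10^8 J/(m²·K).
C_land = 2320 × 1460 × 2.08 = 7.05×10^6 J/(m²·K).
Undamped amplitude ∝ 1/C, so A_land/A_ocean = C_ocean/C_land = 18.6.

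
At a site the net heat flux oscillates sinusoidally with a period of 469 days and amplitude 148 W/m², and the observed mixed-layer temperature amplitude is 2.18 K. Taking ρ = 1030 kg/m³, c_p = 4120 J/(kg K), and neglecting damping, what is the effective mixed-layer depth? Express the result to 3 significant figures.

ω = 2π / 4.05×10^7 s = 1.55×10^-7 s⁻¹.
Required C = F₀ / (A ω) = 148 / (2.18 × 1.55×10^-7) = 4.38×10^8 J/(m²·K).
D = C / (ρ c_p) = 4.38×10^8 / (1030 × 4120) = 103 m.

103 m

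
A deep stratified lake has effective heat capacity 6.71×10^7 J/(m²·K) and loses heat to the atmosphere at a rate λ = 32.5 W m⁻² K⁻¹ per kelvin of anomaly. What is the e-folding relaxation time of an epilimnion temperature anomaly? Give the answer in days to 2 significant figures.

Areal heat capacity C = 6.71×10^7 J/(m²·K) (given).
Relaxation time τ = C / λ = 6.71×10^7 / 32.5 = 2.06×10^6 s.
In days: 2.06×10^6 s / (86400 s/day) = 23.9 days.

24 days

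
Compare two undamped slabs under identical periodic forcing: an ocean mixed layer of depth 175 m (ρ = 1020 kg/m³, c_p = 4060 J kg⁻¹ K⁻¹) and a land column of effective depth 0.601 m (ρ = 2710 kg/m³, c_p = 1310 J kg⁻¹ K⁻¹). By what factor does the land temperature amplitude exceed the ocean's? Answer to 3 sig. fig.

340

C_ocean = 1020 × 4060 × 175 = 7.25×10^8 J/(m²·K).
C_land = 2710 × 1310 × 0.601 = 2.13×10^6 J/(m²·K).
Undamped amplitude ∝ 1/C, so A_land/A_ocean = C_ocean/C_land = 340.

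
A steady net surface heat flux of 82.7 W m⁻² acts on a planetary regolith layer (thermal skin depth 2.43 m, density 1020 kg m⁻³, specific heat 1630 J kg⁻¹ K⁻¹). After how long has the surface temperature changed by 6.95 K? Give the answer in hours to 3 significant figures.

Areal heat capacity C = ρ c_p D = 1020 × 1630 × 2.43 = 4.04×10^6 J/(m²·K).
Time required: Δt = C ΔT / F = 4.04×10^6 × 6.95 / 82.7 = 3.40×10^5 s.
In hours: 3.40×10^5 s / (3600 s/hour) = 94.3 hours.

94.3 hours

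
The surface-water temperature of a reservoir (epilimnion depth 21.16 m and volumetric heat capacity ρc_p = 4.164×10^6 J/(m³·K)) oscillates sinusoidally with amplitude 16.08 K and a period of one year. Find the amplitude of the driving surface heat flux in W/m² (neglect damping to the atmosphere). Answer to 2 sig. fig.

Areal heat capacity C = ρc_p × D = 4.164×10^6 × 21.16 = 8.81×10^7 J m⁻² K⁻¹.
ω = 2π / 3.15×10^7 s = 1.99×10^-7 s⁻¹.
Cω = 8.81×10^7 × 1.99×10^-7 = 17.6 W/(m²·K).
F₀ = A × Cω = 16.08 × 17.6 = 282 W/m².

280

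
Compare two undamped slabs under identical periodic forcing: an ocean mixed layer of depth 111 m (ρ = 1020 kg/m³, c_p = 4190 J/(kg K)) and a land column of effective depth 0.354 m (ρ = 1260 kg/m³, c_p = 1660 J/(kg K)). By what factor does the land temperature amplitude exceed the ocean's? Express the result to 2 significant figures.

640

C_ocean = 1020 × 4190 × 111 = 4.74×10^8 J/(m²·K).
C_land = 1260 × 1660 × 0.354 = 7.40×10^5 J/(m²·K).
Undamped amplitude ∝ 1/C, so A_land/A_ocean = C_ocean/C_land = 641.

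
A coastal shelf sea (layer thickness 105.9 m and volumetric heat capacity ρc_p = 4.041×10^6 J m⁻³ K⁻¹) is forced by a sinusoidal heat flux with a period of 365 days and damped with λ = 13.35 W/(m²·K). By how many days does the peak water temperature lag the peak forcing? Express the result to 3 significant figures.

Areal heat capacity C = ρc_p × D = 4.041×10^6 × 105.9 = 4.28×10^8 J/(m^2 K).
ω = 2π / 3.15×10^7 s = 1.99×10^-7 s⁻¹.
Phase lag φ = arctan(Cω/λ) = arctan(85.3/13.35) = 1.42 rad.
Time lag = φ / ω = 1.42 / 1.99×10^-7 = 7.10×10^6 s = 82.2 days.

82.2 days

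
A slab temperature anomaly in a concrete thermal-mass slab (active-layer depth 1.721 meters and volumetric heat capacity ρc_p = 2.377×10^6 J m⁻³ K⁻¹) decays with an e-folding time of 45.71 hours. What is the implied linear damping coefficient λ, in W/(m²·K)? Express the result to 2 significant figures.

25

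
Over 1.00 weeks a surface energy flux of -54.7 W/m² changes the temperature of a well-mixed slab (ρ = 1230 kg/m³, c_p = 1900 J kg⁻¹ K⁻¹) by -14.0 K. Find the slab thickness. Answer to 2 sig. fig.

1.0 m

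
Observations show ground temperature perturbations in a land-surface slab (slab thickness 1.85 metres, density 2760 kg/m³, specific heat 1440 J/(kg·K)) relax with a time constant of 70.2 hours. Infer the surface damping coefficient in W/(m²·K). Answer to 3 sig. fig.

29.1

Areal heat capacity C = ρ c_p D = 2760 × 1440 × 1.85 = 7.35×10^6 J/(m²·K).
τ = 70.2 hours = 2.53×10^5 s.
λ = C / τ = 7.35×10^6 / 2.53×10^5 = 29.1 W/(m²·K).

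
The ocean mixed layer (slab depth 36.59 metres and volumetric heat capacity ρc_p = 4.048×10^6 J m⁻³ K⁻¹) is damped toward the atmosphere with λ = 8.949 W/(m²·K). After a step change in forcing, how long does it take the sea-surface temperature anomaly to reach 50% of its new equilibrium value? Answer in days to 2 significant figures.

Areal heat capacity C = ρc_p × D = 4.048×10^6 × 36.59 = 1.48×10^8 J/(m^2 K).
τ = C / λ = 1.48×10^8 / 8.949 = 1.66×10^7 s.
Fraction reached: 1 − e^(−t/τ) = 0.50 ⇒ t = −τ ln(1 − 0.50) = τ × 0.693.
t = 1.15×10^7 s = 133 days.

130 days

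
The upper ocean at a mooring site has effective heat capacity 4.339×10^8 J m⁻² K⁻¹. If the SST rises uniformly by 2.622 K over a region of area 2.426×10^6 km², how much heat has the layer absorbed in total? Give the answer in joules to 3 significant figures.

2.76×10^21 J

Areal heat capacity C = 4.339×10^8 J m⁻² K⁻¹ (given).
Heat per unit area: q = C ΔT = 4.34×10^8 × 2.622 = 1.14×10^9 J/m².
Total heat: Q = q × A = 1.14×10^9 × (2.426×10^6 × 10⁶ m²) = 2.76×10^21 J.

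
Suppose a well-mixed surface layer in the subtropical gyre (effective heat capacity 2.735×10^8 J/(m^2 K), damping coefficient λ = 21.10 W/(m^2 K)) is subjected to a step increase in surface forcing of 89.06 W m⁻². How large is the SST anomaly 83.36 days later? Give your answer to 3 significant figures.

Areal heat capacity C = 2.735×10^8 J/(m^2 K) (given).
τ = C / λ = 2.74×10^8 / 21.10 = 1.30×10^7 s.
Equilibrium anomaly ΔT_eq = F / λ = 89.06 / 21.10 = 4.22 K.
t = 83.36 days = 7.20×10^6 s, so t/τ = 0.556.
ΔT(t) = ΔT_eq (1 − e^(−t/τ)) = 4.22 × (1 − e^−0.556) = 1.80 K.

1.80 K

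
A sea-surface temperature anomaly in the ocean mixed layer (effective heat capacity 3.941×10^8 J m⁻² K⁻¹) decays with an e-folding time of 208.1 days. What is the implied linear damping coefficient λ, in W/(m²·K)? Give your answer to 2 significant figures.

Areal heat capacity C = 3.941×10^8 J m⁻² K⁻¹ (given).
τ = 208.1 days = 1.80×10^7 s.
λ = C / τ = 3.94×10^8 / 1.80×10^7 = 21.9 W/(m²·K).

22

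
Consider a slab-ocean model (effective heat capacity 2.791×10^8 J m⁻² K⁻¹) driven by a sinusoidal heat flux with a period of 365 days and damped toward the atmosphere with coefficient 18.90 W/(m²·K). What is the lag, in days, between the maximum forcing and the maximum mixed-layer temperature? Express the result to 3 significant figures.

72.2 days

Areal heat capacity C = 2.791×10^8 J m⁻² K⁻¹ (given).
ω = 2π / 3.15×10^7 s = 1.99×10^-7 s⁻¹.
Phase lag φ = arctan(Cω/λ) = arctan(55.6/18.90) = 1.24 rad.
Time lag = φ / ω = 1.24 / 1.99×10^-7 = 6.24×10^6 s = 72.2 days.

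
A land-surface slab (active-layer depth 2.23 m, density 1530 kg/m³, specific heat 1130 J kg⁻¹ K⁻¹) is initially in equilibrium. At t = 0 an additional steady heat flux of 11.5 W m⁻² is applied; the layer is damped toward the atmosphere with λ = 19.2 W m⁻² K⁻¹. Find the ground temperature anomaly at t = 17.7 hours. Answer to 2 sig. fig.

0.16 K

Areal heat capacity C = ρ c_p D = 1530 × 1130 × 2.23 = 3.86×10^6 J/(m^2 K).
τ = C / λ = 3.86×10^6 / 19.2 = 2.01×10^5 s.
Equilibrium anomaly ΔT_eq = F / λ = 11.5 / 19.2 = 0.599 K.
t = 17.7 hours = 63700 s, so t/τ = 0.317.
ΔT(t) = ΔT_eq (1 − e^(−t/τ)) = 0.599 × (1 − e^−0.317) = 0.163 K.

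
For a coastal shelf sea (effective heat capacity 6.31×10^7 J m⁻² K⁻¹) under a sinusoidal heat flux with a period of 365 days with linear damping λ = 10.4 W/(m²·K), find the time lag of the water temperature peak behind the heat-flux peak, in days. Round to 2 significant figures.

Areal heat capacity C = 6.31×10^7 J m⁻² K⁻¹ (given).
ω = 2π / 3.15×10^7 s = 1.99×10^-7 s⁻¹.
Phase lag φ = arctan(Cω/λ) = arctan(12.6/10.4) = 0.880 rad.
Time lag = φ / ω = 0.880 / 1.99×10^-7 = 4.42×10^6 s = 51.1 days.

51 days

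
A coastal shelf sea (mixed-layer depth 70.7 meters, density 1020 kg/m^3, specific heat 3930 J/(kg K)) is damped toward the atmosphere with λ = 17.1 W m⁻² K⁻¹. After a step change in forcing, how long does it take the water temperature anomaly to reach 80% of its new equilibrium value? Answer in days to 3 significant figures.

309 days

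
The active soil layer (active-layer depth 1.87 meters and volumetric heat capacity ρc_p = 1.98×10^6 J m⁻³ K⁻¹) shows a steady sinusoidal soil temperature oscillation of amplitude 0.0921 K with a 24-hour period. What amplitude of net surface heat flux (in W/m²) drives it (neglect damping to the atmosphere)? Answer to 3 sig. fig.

24.8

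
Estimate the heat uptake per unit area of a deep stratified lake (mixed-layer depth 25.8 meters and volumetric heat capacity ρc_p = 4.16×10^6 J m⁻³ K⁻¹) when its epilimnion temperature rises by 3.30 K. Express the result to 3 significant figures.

Areal heat capacity C = ρc_p × D = 4.16×10^6 × 25.8 = 1.07×10^8 J/(m²·K).
ΔQ = C ΔT = 1.07×10^8 × 3.30 = 3.54×10^8 J/m².

3.54×10^8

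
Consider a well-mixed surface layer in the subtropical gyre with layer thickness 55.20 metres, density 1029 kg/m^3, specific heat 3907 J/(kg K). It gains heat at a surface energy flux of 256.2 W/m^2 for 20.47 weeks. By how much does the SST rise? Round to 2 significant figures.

Areal heat capacity C = ρ c_p D = 1029 × 3907 × 55.20 = 2.22×10^8 J m⁻² K⁻¹.
Net heat input Q = F Δt = 256.2 × (20.47 weeks × 6.048×10^5 s/week) = 3.17×10^9 J/m².
ΔT = Q / C = 3.17×10^9 / 2.22×10^8 = 14.3 K.

14 K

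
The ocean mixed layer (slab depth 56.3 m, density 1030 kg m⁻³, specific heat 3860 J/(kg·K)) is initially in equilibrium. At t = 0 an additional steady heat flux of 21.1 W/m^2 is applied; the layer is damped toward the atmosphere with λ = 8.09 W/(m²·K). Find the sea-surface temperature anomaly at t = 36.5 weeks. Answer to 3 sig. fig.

1.43 K

Areal heat capacity C = ρ c_p D = 1030 × 3860 × 56.3 = 2.24×10^8 J/(m²·K).
τ = C / λ = 2.24×10^8 / 8.09 = 2.77×10^7 s.
Equilibrium anomaly ΔT_eq = F / λ = 21.1 / 8.09 = 2.61 K.
t = 36.5 weeks = 2.21×10^7 s, so t/τ = 0.798.
ΔT(t) = ΔT_eq (1 − e^(−t/τ)) = 2.61 × (1 − e^−0.798) = 1.43 K.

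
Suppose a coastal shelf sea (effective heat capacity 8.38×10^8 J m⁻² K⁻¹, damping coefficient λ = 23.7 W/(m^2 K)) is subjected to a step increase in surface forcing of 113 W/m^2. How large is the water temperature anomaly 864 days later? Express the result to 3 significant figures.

4.19 K

Areal heat capacity C = 8.38×10^8 J m⁻² K⁻¹ (given).
τ = C / λ = 8.38×10^8 / 23.7 = 3.54×10^7 s.
Equilibrium anomaly ΔT_eq = F / λ = 113 / 23.7 = 4.77 K.
t = 864 days = 7.46×10^7 s, so t/τ = 2.11.
ΔT(t) = ΔT_eq (1 − e^(−t/τ)) = 4.77 × (1 − e^−2.11) = 4.19 K.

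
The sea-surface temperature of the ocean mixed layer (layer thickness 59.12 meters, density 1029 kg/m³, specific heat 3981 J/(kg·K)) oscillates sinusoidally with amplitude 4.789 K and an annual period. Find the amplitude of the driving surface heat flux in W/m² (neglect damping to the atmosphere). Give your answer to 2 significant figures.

Areal heat capacity C = ρ c_p D = 1029 × 3981 × 59.12 = 2.42×10^8 J/(m^2 K).
ω = 2π / 3.15×10^7 s = 1.99×10^-7 s⁻¹.
Cω = 2.42×10^8 × 1.99×10^-7 = 48.3 W/(m²·K).
F₀ = A × Cω = 4.789 × 48.3 = 231 W/m².

230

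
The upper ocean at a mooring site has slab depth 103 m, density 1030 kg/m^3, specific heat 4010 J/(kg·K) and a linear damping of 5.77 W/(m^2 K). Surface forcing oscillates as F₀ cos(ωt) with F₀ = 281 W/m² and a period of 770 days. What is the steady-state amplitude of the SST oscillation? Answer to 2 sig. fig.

6.9 K

Areal heat capacity C = ρ c_p D = 1030 × 4010 × 103 = 4.25×10^8 J/(m^2 K).
Angular frequency ω = 2π / T = 2π / 6.65×10^7 s = 9.44×10^-8 s⁻¹.
√((Cω)² + λ²) = √((40.2)² + 5.77²) = 40.6 W/(m²·K).
Amplitude A = F₀ / √((Cω)²+λ²) = 281 / 40.6 = 6.92 K.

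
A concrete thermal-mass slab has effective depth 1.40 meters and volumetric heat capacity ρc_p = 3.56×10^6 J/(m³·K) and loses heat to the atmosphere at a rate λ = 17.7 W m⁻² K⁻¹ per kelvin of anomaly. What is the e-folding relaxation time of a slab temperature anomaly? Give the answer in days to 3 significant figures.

Areal heat capacity C = ρc_p × D = 3.56×10^6 × 1.40 = 4.98×10^6 J m⁻² K⁻¹.
Relaxation time τ = C / λ = 4.98×10^6 / 17.7 = 2.82×10^5 s.
In days: 2.82×10^5 s / (86400 s/day) = 3.26 days.

3.26 days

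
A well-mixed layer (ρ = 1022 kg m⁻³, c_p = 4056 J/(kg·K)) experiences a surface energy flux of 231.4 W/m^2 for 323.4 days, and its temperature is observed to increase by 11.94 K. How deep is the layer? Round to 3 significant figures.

Heat input Q = F Δt = 231.4 × 2.79×10^7 s = 6.47×10^9 J/m².
Required areal heat capacity C = Q / ΔT = 5.42×10^8 J/(m²·K).
Depth D = C / (ρ c_p) = 5.42×10^8 / (1022 × 4056) = 131 m.

131 m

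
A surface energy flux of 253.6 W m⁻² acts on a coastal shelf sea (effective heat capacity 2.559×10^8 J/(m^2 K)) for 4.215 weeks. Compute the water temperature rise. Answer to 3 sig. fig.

Areal heat capacity C = 2.559×10^8 J/(m^2 K) (given).
Net heat input Q = F Δt = 253.6 × (4.215 weeks × 6.048×10^5 s/week) = 6.46×10^8 J/m².
ΔT = Q / C = 6.46×10^8 / 2.56×10^8 = 2.53 K.

2.53 K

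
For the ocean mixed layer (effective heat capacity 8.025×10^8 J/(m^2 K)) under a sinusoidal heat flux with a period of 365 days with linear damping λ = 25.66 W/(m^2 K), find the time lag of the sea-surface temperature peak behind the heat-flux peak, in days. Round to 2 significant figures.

Areal heat capacity C = 8.025×10^8 J/(m^2 K) (given).
ω = 2π / 3.15×10^7 s = 1.99×10^-7 s⁻¹.
Phase lag φ = arctan(Cω/λ) = arctan(160/25.66) = 1.41 rad.
Time lag = φ / ω = 1.41 / 1.99×10^-7 = 7.09×10^6 s = 82.0 days.

82 days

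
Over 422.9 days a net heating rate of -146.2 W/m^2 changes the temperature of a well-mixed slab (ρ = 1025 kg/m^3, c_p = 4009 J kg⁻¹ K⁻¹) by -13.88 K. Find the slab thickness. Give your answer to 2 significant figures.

94 m

Heat input Q = F Δt = -146.2 × 3.65×10^7 s = -5.34×10^9 J/m².
Required areal heat capacity C = Q / ΔT = 3.85×10^8 J/(m²·K).
Depth D = C / (ρ c_p) = 3.85×10^8 / (1025 × 4009) = 93.7 m.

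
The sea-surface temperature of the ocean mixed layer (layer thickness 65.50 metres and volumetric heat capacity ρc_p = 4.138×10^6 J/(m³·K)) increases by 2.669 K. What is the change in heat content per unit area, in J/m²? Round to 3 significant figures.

7.23×10^8

Areal heat capacity C = ρc_p × D = 4.138×10^6 × 65.50 = 2.71×10^8 J/(m²·K).
ΔQ = C ΔT = 2.71×10^8 × 2.669 = 7.23×10^8 J/m².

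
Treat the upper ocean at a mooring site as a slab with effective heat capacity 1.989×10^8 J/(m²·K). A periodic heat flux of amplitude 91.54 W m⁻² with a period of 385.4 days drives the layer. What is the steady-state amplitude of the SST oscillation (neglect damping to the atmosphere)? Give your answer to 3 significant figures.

Areal heat capacity C = 1.989×10^8 J/(m²·K) (given).
Angular frequency ω = 2π / T = 2π / 3.33×10^7 s = 1.89×10^-7 s⁻¹.
Cω = 1.99×10^8 × 1.89×10^-7 = 37.5 W/(m²·K).
Amplitude A = F₀ / (Cω) = 91.54 / 37.5 = 2.44 K.

2.44 K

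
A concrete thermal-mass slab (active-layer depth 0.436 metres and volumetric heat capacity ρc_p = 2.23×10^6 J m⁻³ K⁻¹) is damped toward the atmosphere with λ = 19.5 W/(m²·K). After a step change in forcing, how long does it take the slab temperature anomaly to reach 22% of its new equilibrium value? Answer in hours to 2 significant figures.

Areal heat capacity C = ρc_p × D = 2.23×10^6 × 0.436 = 9.72×10^5 J m⁻² K⁻¹.
τ = C / λ = 9.72×10^5 / 19.5 = 49900 s.
Fraction reached: 1 − e^(−t/τ) = 0.22 ⇒ t = −τ ln(1 − 0.22) = τ × 0.248.
t = 12400 s = 3.44 hours.

3.4 hours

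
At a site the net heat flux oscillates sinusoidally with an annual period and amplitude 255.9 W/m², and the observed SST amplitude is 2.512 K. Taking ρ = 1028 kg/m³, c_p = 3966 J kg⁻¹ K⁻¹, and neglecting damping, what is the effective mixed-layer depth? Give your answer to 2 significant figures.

ω = 2π / 3.15×10^7 s = 1.99×10^-7 s⁻¹.
Required C = F₀ / (A ω) = 255.9 / (2.512 × 1.99×10^-7) = 5.11×10^8 J/(m²·K).
D = C / (ρ c_p) = 5.11×10^8 / (1028 × 3966) = 125 m.

130 m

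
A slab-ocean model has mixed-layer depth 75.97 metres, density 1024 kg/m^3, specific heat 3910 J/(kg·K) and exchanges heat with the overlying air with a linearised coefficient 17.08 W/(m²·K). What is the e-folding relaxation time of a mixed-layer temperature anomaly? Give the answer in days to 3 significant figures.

Areal heat capacity C = ρ c_p D = 1024 × 3910 × 75.97 = 3.04×10^8 J/(m²·K).
Relaxation time τ = C / λ = 3.04×10^8 / 17.08 = 1.78×10^7 s.
In days: 1.78×10^7 s / (86400 s/day) = 206 days.

206 days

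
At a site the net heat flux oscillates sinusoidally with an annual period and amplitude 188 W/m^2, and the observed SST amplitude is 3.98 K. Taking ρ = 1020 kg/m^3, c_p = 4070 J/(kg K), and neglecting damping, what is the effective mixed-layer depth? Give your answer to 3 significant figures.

ω = 2π / 3.15×10^7 s = 1.99×10^-7 s⁻¹.
Required C = F₀ / (A ω) = 188 / (3.98 × 1.99×10^-7) = 2.37×10^8 J/(m²·K).
D = C / (ρ c_p) = 2.37×10^8 / (1020 × 4070) = 57.1 m.

57.1 m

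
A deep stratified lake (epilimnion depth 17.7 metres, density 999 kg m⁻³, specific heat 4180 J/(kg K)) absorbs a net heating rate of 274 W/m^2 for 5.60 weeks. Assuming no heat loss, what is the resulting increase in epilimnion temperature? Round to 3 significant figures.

12.6 K

Areal heat capacity C = ρ c_p D = 999 × 4180 × 17.7 = 7.39×10^7 J/(m²·K).
Net heat input Q = F Δt = 274 × (5.60 weeks × 6.048×10^5 s/week) = 9.28×10^8 J/m².
ΔT = Q / C = 9.28×10^8 / 7.39×10^7 = 12.6 K.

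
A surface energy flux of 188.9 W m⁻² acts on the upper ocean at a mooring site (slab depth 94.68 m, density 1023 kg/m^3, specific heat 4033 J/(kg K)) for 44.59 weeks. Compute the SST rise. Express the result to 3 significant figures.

Areal heat capacity C = ρ c_p D = 1023 × 4033 × 94.68 = 3.91×10^8 J m⁻² K⁻¹.
Net heat input Q = F Δt = 188.9 × (44.59 weeks × 6.048×10^5 s/week) = 5.09×10^9 J/m².
ΔT = Q / C = 5.09×10^9 / 3.91×10^8 = 13.0 K.

13.0 K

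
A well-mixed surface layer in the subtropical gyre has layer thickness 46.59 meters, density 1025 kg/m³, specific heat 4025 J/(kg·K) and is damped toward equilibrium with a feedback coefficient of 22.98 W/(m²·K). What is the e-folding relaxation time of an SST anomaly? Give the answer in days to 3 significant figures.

96.8 days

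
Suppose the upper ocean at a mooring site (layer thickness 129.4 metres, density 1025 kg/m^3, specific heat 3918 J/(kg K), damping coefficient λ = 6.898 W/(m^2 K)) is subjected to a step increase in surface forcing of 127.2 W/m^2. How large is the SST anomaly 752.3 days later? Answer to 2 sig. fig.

11 K

Areal heat capacity C = ρ c_p D = 1025 × 3918 × 129.4 = 5.20×10^8 J/(m²·K).
τ = C / λ = 5.20×10^8 / 6.898 = 7.53×10^7 s.
Equilibrium anomaly ΔT_eq = F / λ = 127.2 / 6.898 = 18.4 K.
t = 752.3 days = 6.50×10^7 s, so t/τ = 0.863.
ΔT(t) = ΔT_eq (1 − e^(−t/τ)) = 18.4 × (1 − e^−0.863) = 10.7 K.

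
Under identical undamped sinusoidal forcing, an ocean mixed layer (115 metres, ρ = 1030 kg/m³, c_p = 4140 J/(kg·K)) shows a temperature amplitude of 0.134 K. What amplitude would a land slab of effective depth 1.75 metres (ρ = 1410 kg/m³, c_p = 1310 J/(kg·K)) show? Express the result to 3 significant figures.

20.3 K

C_ocean = 4.90×10^8 J/(m²·K); C_land = 3.23×10^6 J/(m²·K).
A ∝ 1/C ⇒ A_land = A_ocean × C_ocean/C_land = 0.134 × 152 = 20.3 K.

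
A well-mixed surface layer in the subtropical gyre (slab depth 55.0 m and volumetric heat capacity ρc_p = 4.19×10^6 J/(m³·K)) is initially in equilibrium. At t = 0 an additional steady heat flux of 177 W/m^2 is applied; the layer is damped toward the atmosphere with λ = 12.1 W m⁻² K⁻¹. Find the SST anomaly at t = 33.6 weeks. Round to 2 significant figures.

Areal heat capacity C = ρc_p × D = 4.19×10^6 × 55.0 = 2.30×10^8 J m⁻² K⁻¹.
τ = C / λ = 2.30×10^8 / 12.1 = 1.90×10^7 s.
Equilibrium anomaly ΔT_eq = F / λ = 177 / 12.1 = 14.6 K.
t = 33.6 weeks = 2.03×10^7 s, so t/τ = 1.07.
ΔT(t) = ΔT_eq (1 − e^(−t/τ)) = 14.6 × (1 − e^−1.07) = 9.60 K.

9.6 K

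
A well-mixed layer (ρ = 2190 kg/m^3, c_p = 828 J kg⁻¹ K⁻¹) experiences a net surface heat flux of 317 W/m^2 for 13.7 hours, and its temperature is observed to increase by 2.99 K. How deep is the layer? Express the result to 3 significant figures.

2.88 m

Heat input Q = F Δt = 317 × 49300 s = 1.56×10^7 J/m².
Required areal heat capacity C = Q / ΔT = 5.23×10^6 J/(m²·K).
Depth D = C / (ρ c_p) = 5.23×10^6 / (2190 × 828) = 2.88 m.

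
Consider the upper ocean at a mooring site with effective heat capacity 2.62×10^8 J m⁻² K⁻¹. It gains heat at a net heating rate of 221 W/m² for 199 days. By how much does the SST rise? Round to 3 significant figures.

Areal heat capacity C = 2.62×10^8 J m⁻² K⁻¹ (given).
Net heat input Q = F Δt = 221 × (199 days × 86400 s/day) = 3.80×10^9 J/m².
ΔT = Q / C = 3.80×10^9 / 2.62×10^8 = 14.5 K.

14.5 K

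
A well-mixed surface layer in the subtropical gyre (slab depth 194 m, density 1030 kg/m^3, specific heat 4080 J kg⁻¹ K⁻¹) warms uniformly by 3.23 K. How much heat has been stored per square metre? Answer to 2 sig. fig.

2.6×10^9

Areal heat capacity C = ρ c_p D = 1030 × 4080 × 194 = 8.15×10^8 J m⁻² K⁻¹.
ΔQ = C ΔT = 8.15×10^8 × 3.23 = 2.63×10^9 J/m².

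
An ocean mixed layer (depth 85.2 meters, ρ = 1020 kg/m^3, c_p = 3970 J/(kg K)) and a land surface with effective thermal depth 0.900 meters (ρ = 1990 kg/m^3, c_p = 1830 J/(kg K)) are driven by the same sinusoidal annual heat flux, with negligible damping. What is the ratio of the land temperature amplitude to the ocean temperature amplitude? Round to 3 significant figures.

105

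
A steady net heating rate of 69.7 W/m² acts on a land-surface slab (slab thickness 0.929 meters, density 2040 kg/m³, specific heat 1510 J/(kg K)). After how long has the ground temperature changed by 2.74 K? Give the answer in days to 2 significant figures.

Areal heat capacity C = ρ c_p D = 2040 × 1510 × 0.929 = 2.86×10^6 J/(m^2 K).
Time required: Δt = C ΔT / F = 2.86×10^6 × 2.74 / 69.7 = 1.12×10^5 s.
In days: 1.12×10^5 s / (86400 s/day) = 1.30 days.

1.3 days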